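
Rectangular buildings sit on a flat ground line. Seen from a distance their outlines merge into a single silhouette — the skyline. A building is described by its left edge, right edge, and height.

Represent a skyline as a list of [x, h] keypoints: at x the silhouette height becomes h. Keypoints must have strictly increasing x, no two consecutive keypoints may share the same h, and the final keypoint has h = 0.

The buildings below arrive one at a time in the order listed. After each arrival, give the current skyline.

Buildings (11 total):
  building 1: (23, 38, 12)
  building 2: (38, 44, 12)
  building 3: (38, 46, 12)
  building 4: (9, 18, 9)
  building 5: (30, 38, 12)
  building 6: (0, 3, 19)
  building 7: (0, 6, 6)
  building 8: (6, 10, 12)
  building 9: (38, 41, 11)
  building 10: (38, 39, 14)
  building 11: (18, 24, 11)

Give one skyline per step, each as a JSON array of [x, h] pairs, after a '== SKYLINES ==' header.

== SKYLINES ==
[[23,12],[38,0]]
[[23,12],[44,0]]
[[23,12],[46,0]]
[[9,9],[18,0],[23,12],[46,0]]
[[9,9],[18,0],[23,12],[46,0]]
[[0,19],[3,0],[9,9],[18,0],[23,12],[46,0]]
[[0,19],[3,6],[6,0],[9,9],[18,0],[23,12],[46,0]]
[[0,19],[3,6],[6,12],[10,9],[18,0],[23,12],[46,0]]
[[0,19],[3,6],[6,12],[10,9],[18,0],[23,12],[46,0]]
[[0,19],[3,6],[6,12],[10,9],[18,0],[23,12],[38,14],[39,12],[46,0]]
[[0,19],[3,6],[6,12],[10,9],[18,11],[23,12],[38,14],[39,12],[46,0]]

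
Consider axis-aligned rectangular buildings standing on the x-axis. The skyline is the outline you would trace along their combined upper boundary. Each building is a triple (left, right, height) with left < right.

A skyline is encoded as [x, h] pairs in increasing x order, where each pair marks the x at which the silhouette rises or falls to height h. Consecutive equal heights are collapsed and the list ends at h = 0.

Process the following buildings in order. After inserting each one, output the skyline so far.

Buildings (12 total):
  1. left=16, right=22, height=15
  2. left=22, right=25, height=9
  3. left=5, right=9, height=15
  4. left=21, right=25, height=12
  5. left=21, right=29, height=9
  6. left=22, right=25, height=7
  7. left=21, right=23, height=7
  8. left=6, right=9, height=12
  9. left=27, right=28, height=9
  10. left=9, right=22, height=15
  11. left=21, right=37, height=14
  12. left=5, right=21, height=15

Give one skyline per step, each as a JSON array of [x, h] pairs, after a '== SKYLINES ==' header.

== SKYLINES ==
[[16,15],[22,0]]
[[16,15],[22,9],[25,0]]
[[5,15],[9,0],[16,15],[22,9],[25,0]]
[[5,15],[9,0],[16,15],[22,12],[25,0]]
[[5,15],[9,0],[16,15],[22,12],[25,9],[29,0]]
[[5,15],[9,0],[16,15],[22,12],[25,9],[29,0]]
[[5,15],[9,0],[16,15],[22,12],[25,9],[29,0]]
[[5,15],[9,0],[16,15],[22,12],[25,9],[29,0]]
[[5,15],[9,0],[16,15],[22,12],[25,9],[29,0]]
[[5,15],[22,12],[25,9],[29,0]]
[[5,15],[22,14],[37,0]]
[[5,15],[22,14],[37,0]]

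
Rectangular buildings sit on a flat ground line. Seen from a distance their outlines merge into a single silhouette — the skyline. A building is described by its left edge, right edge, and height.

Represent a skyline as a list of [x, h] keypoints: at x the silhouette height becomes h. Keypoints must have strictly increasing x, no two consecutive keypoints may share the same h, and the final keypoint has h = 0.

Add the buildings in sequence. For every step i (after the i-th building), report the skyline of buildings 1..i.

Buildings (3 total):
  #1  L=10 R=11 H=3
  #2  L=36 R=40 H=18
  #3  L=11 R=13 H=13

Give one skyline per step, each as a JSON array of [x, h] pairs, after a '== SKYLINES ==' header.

== SKYLINES ==
[[10,3],[11,0]]
[[10,3],[11,0],[36,18],[40,0]]
[[10,3],[11,13],[13,0],[36,18],[40,0]]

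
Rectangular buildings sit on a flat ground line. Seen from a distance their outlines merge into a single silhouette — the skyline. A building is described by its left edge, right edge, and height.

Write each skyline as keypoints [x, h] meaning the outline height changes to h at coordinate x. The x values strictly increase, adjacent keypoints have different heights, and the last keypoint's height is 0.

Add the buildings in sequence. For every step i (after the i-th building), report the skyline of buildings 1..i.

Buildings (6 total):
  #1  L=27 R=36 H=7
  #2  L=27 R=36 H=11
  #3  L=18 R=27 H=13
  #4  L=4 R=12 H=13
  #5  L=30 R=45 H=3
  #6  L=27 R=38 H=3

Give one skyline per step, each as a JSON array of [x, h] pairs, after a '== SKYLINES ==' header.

== SKYLINES ==
[[27,7],[36,0]]
[[27,11],[36,0]]
[[18,13],[27,11],[36,0]]
[[4,13],[12,0],[18,13],[27,11],[36,0]]
[[4,13],[12,0],[18,13],[27,11],[36,3],[45,0]]
[[4,13],[12,0],[18,13],[27,11],[36,3],[45,0]]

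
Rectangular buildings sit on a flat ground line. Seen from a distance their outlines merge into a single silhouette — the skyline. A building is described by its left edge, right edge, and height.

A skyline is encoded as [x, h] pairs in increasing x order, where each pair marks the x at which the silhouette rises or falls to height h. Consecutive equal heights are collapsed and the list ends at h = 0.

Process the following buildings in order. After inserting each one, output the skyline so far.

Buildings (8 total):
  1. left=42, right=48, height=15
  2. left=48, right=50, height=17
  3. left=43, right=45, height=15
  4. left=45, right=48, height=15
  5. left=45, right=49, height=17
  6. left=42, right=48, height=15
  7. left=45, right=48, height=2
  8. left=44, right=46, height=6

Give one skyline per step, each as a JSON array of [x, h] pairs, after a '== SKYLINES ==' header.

== SKYLINES ==
[[42,15],[48,0]]
[[42,15],[48,17],[50,0]]
[[42,15],[48,17],[50,0]]
[[42,15],[48,17],[50,0]]
[[42,15],[45,17],[50,0]]
[[42,15],[45,17],[50,0]]
[[42,15],[45,17],[50,0]]
[[42,15],[45,17],[50,0]]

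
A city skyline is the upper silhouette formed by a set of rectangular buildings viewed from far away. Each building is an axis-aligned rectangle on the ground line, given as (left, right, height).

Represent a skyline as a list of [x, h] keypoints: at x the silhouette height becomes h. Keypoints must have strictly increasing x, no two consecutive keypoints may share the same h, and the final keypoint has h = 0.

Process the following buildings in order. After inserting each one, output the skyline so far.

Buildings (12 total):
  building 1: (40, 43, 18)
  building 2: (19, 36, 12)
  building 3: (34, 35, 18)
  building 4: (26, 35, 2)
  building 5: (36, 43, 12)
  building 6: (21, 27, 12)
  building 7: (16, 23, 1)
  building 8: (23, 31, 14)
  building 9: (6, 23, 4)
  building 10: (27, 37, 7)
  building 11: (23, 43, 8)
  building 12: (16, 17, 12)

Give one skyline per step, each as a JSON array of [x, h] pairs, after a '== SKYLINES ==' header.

== SKYLINES ==
[[40,18],[43,0]]
[[19,12],[36,0],[40,18],[43,0]]
[[19,12],[34,18],[35,12],[36,0],[40,18],[43,0]]
[[19,12],[34,18],[35,12],[36,0],[40,18],[43,0]]
[[19,12],[34,18],[35,12],[40,18],[43,0]]
[[19,12],[34,18],[35,12],[40,18],[43,0]]
[[16,1],[19,12],[34,18],[35,12],[40,18],[43,0]]
[[16,1],[19,12],[23,14],[31,12],[34,18],[35,12],[40,18],[43,0]]
[[6,4],[19,12],[23,14],[31,12],[34,18],[35,12],[40,18],[43,0]]
[[6,4],[19,12],[23,14],[31,12],[34,18],[35,12],[40,18],[43,0]]
[[6,4],[19,12],[23,14],[31,12],[34,18],[35,12],[40,18],[43,0]]
[[6,4],[16,12],[17,4],[19,12],[23,14],[31,12],[34,18],[35,12],[40,18],[43,0]]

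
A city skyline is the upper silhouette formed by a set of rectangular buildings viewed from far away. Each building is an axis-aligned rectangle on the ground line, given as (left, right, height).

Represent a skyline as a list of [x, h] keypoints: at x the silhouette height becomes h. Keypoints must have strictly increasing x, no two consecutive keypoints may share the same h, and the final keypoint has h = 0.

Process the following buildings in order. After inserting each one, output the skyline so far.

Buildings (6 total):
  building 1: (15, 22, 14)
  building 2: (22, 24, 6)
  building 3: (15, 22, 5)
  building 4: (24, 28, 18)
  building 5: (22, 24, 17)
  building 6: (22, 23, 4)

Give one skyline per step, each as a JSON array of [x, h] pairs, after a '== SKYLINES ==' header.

== SKYLINES ==
[[15,14],[22,0]]
[[15,14],[22,6],[24,0]]
[[15,14],[22,6],[24,0]]
[[15,14],[22,6],[24,18],[28,0]]
[[15,14],[22,17],[24,18],[28,0]]
[[15,14],[22,17],[24,18],[28,0]]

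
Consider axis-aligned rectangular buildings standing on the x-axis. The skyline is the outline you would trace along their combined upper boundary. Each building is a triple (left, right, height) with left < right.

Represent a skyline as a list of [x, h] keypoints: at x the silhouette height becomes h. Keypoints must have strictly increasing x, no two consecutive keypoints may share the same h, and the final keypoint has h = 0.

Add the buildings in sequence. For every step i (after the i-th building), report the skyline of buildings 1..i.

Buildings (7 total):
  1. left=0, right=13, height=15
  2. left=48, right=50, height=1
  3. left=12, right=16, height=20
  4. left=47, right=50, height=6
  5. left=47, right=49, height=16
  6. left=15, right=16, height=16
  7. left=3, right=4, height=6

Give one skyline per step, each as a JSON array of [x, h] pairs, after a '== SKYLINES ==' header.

== SKYLINES ==
[[0,15],[13,0]]
[[0,15],[13,0],[48,1],[50,0]]
[[0,15],[12,20],[16,0],[48,1],[50,0]]
[[0,15],[12,20],[16,0],[47,6],[50,0]]
[[0,15],[12,20],[16,0],[47,16],[49,6],[50,0]]
[[0,15],[12,20],[16,0],[47,16],[49,6],[50,0]]
[[0,15],[12,20],[16,0],[47,16],[49,6],[50,0]]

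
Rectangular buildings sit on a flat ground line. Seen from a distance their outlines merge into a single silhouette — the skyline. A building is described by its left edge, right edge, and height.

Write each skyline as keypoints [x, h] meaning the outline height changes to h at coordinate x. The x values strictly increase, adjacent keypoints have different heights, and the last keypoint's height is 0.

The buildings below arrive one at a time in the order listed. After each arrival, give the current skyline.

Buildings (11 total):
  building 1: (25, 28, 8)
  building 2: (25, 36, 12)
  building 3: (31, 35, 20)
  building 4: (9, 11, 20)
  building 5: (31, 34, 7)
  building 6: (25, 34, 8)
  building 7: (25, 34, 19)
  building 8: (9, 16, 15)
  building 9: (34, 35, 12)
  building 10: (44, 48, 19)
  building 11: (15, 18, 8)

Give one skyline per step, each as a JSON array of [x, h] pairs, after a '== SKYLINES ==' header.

== SKYLINES ==
[[25,8],[28,0]]
[[25,12],[36,0]]
[[25,12],[31,20],[35,12],[36,0]]
[[9,20],[11,0],[25,12],[31,20],[35,12],[36,0]]
[[9,20],[11,0],[25,12],[31,20],[35,12],[36,0]]
[[9,20],[11,0],[25,12],[31,20],[35,12],[36,0]]
[[9,20],[11,0],[25,19],[31,20],[35,12],[36,0]]
[[9,20],[11,15],[16,0],[25,19],[31,20],[35,12],[36,0]]
[[9,20],[11,15],[16,0],[25,19],[31,20],[35,12],[36,0]]
[[9,20],[11,15],[16,0],[25,19],[31,20],[35,12],[36,0],[44,19],[48,0]]
[[9,20],[11,15],[16,8],[18,0],[25,19],[31,20],[35,12],[36,0],[44,19],[48,0]]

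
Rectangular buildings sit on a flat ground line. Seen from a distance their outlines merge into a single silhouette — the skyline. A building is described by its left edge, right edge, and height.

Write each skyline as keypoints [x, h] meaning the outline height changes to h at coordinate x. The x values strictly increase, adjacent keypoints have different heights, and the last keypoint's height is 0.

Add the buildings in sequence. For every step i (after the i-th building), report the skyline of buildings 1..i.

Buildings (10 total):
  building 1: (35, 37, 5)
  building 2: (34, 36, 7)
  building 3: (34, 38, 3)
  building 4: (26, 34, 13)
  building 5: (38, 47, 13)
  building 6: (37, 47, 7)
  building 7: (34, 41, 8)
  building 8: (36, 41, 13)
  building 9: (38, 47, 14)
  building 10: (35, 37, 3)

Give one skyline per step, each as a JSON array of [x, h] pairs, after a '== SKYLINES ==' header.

== SKYLINES ==
[[35,5],[37,0]]
[[34,7],[36,5],[37,0]]
[[34,7],[36,5],[37,3],[38,0]]
[[26,13],[34,7],[36,5],[37,3],[38,0]]
[[26,13],[34,7],[36,5],[37,3],[38,13],[47,0]]
[[26,13],[34,7],[36,5],[37,7],[38,13],[47,0]]
[[26,13],[34,8],[38,13],[47,0]]
[[26,13],[34,8],[36,13],[47,0]]
[[26,13],[34,8],[36,13],[38,14],[47,0]]
[[26,13],[34,8],[36,13],[38,14],[47,0]]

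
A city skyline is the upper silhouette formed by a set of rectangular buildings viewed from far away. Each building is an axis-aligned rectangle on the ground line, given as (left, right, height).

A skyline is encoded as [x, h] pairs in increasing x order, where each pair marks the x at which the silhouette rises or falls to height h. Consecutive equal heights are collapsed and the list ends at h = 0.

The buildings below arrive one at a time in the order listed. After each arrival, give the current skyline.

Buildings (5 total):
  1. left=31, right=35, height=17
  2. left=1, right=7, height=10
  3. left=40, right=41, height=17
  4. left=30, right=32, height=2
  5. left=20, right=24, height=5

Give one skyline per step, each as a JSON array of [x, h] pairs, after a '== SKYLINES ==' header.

== SKYLINES ==
[[31,17],[35,0]]
[[1,10],[7,0],[31,17],[35,0]]
[[1,10],[7,0],[31,17],[35,0],[40,17],[41,0]]
[[1,10],[7,0],[30,2],[31,17],[35,0],[40,17],[41,0]]
[[1,10],[7,0],[20,5],[24,0],[30,2],[31,17],[35,0],[40,17],[41,0]]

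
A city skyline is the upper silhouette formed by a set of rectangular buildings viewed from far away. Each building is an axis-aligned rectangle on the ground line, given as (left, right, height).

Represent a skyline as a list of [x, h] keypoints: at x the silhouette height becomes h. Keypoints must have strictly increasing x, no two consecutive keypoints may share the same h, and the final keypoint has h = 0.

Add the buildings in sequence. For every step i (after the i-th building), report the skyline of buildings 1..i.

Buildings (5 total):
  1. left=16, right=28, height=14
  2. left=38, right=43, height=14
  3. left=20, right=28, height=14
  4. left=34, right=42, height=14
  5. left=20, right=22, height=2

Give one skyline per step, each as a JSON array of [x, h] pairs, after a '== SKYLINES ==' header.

== SKYLINES ==
[[16,14],[28,0]]
[[16,14],[28,0],[38,14],[43,0]]
[[16,14],[28,0],[38,14],[43,0]]
[[16,14],[28,0],[34,14],[43,0]]
[[16,14],[28,0],[34,14],[43,0]]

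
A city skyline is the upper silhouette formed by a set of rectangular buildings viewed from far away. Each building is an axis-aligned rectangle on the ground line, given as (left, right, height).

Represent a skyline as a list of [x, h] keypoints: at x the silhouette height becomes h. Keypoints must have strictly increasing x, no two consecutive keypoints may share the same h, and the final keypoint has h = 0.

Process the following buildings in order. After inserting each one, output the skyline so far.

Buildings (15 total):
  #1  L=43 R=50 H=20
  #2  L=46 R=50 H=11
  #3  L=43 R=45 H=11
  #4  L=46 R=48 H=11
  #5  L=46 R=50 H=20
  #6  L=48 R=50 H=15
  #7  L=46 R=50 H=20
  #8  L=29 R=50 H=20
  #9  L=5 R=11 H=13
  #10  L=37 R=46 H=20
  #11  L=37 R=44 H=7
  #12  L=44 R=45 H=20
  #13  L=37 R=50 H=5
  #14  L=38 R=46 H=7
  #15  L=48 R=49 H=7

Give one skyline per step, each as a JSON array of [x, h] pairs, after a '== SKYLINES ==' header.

== SKYLINES ==
[[43,20],[50,0]]
[[43,20],[50,0]]
[[43,20],[50,0]]
[[43,20],[50,0]]
[[43,20],[50,0]]
[[43,20],[50,0]]
[[43,20],[50,0]]
[[29,20],[50,0]]
[[5,13],[11,0],[29,20],[50,0]]
[[5,13],[11,0],[29,20],[50,0]]
[[5,13],[11,0],[29,20],[50,0]]
[[5,13],[11,0],[29,20],[50,0]]
[[5,13],[11,0],[29,20],[50,0]]
[[5,13],[11,0],[29,20],[50,0]]
[[5,13],[11,0],[29,20],[50,0]]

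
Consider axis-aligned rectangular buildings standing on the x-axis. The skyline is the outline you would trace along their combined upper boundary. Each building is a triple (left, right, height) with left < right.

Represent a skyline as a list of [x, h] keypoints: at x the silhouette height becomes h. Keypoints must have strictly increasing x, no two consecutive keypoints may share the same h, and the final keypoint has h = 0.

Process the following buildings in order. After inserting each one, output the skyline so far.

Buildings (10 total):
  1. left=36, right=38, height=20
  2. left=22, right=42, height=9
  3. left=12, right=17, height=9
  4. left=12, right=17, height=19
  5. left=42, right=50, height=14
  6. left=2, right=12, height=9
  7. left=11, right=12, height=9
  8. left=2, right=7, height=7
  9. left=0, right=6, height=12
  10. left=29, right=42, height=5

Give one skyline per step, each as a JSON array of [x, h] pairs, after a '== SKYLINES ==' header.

== SKYLINES ==
[[36,20],[38,0]]
[[22,9],[36,20],[38,9],[42,0]]
[[12,9],[17,0],[22,9],[36,20],[38,9],[42,0]]
[[12,19],[17,0],[22,9],[36,20],[38,9],[42,0]]
[[12,19],[17,0],[22,9],[36,20],[38,9],[42,14],[50,0]]
[[2,9],[12,19],[17,0],[22,9],[36,20],[38,9],[42,14],[50,0]]
[[2,9],[12,19],[17,0],[22,9],[36,20],[38,9],[42,14],[50,0]]
[[2,9],[12,19],[17,0],[22,9],[36,20],[38,9],[42,14],[50,0]]
[[0,12],[6,9],[12,19],[17,0],[22,9],[36,20],[38,9],[42,14],[50,0]]
[[0,12],[6,9],[12,19],[17,0],[22,9],[36,20],[38,9],[42,14],[50,0]]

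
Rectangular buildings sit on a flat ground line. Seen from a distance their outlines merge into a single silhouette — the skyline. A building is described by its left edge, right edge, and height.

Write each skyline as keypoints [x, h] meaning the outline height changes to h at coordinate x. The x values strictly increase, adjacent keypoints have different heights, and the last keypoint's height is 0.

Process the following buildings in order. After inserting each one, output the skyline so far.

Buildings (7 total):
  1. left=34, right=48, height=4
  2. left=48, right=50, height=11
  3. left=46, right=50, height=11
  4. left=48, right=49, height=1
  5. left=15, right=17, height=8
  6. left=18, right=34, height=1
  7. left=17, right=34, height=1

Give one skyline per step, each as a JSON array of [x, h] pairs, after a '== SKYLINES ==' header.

== SKYLINES ==
[[34,4],[48,0]]
[[34,4],[48,11],[50,0]]
[[34,4],[46,11],[50,0]]
[[34,4],[46,11],[50,0]]
[[15,8],[17,0],[34,4],[46,11],[50,0]]
[[15,8],[17,0],[18,1],[34,4],[46,11],[50,0]]
[[15,8],[17,1],[34,4],[46,11],[50,0]]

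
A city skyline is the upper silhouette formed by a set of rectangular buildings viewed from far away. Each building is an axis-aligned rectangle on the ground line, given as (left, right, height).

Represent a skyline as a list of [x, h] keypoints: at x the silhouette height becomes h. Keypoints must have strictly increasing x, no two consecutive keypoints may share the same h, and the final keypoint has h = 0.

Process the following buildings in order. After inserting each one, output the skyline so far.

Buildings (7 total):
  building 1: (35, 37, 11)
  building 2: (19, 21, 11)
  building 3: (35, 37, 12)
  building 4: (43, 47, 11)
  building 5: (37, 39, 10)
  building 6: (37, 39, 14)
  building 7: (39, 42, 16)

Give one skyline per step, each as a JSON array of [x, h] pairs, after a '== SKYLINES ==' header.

== SKYLINES ==
[[35,11],[37,0]]
[[19,11],[21,0],[35,11],[37,0]]
[[19,11],[21,0],[35,12],[37,0]]
[[19,11],[21,0],[35,12],[37,0],[43,11],[47,0]]
[[19,11],[21,0],[35,12],[37,10],[39,0],[43,11],[47,0]]
[[19,11],[21,0],[35,12],[37,14],[39,0],[43,11],[47,0]]
[[19,11],[21,0],[35,12],[37,14],[39,16],[42,0],[43,11],[47,0]]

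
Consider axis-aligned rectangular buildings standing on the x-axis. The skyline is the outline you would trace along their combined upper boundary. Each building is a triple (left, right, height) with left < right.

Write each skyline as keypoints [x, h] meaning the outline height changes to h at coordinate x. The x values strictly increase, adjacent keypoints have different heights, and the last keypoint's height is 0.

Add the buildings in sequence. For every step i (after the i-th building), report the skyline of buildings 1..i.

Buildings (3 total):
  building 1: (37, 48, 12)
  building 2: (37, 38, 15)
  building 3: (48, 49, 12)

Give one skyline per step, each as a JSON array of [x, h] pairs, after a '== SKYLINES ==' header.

== SKYLINES ==
[[37,12],[48,0]]
[[37,15],[38,12],[48,0]]
[[37,15],[38,12],[49,0]]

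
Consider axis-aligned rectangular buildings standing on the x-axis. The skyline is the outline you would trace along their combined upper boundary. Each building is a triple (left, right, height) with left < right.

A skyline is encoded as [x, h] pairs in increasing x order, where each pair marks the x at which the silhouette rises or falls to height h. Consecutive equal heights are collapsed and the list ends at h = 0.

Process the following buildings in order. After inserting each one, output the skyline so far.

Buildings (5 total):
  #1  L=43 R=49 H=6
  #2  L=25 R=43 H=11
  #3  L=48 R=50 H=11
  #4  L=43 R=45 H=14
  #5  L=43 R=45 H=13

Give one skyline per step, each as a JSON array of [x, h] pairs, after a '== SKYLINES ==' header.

== SKYLINES ==
[[43,6],[49,0]]
[[25,11],[43,6],[49,0]]
[[25,11],[43,6],[48,11],[50,0]]
[[25,11],[43,14],[45,6],[48,11],[50,0]]
[[25,11],[43,14],[45,6],[48,11],[50,0]]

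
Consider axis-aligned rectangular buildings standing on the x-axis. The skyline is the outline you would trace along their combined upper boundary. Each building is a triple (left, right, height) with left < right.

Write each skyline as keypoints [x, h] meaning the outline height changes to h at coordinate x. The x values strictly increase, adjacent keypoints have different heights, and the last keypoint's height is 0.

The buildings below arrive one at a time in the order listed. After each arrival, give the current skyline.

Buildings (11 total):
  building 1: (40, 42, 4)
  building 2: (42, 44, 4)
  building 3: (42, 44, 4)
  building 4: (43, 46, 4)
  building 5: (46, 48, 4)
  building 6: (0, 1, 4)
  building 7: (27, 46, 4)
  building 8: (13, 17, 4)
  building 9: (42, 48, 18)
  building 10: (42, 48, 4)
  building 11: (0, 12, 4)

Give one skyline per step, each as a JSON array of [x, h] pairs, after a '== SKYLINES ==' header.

== SKYLINES ==
[[40,4],[42,0]]
[[40,4],[44,0]]
[[40,4],[44,0]]
[[40,4],[46,0]]
[[40,4],[48,0]]
[[0,4],[1,0],[40,4],[48,0]]
[[0,4],[1,0],[27,4],[48,0]]
[[0,4],[1,0],[13,4],[17,0],[27,4],[48,0]]
[[0,4],[1,0],[13,4],[17,0],[27,4],[42,18],[48,0]]
[[0,4],[1,0],[13,4],[17,0],[27,4],[42,18],[48,0]]
[[0,4],[12,0],[13,4],[17,0],[27,4],[42,18],[48,0]]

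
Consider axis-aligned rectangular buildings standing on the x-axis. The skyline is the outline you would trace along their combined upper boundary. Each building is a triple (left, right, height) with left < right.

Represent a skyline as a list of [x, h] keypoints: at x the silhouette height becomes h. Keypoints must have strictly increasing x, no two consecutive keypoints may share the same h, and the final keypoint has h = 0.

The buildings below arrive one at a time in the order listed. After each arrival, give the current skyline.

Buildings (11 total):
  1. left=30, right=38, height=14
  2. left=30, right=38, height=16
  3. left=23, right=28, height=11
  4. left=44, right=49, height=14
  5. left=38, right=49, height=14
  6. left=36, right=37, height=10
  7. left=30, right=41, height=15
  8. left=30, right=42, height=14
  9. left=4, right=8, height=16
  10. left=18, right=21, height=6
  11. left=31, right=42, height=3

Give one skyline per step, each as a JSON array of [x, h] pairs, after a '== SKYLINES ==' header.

== SKYLINES ==
[[30,14],[38,0]]
[[30,16],[38,0]]
[[23,11],[28,0],[30,16],[38,0]]
[[23,11],[28,0],[30,16],[38,0],[44,14],[49,0]]
[[23,11],[28,0],[30,16],[38,14],[49,0]]
[[23,11],[28,0],[30,16],[38,14],[49,0]]
[[23,11],[28,0],[30,16],[38,15],[41,14],[49,0]]
[[23,11],[28,0],[30,16],[38,15],[41,14],[49,0]]
[[4,16],[8,0],[23,11],[28,0],[30,16],[38,15],[41,14],[49,0]]
[[4,16],[8,0],[18,6],[21,0],[23,11],[28,0],[30,16],[38,15],[41,14],[49,0]]
[[4,16],[8,0],[18,6],[21,0],[23,11],[28,0],[30,16],[38,15],[41,14],[49,0]]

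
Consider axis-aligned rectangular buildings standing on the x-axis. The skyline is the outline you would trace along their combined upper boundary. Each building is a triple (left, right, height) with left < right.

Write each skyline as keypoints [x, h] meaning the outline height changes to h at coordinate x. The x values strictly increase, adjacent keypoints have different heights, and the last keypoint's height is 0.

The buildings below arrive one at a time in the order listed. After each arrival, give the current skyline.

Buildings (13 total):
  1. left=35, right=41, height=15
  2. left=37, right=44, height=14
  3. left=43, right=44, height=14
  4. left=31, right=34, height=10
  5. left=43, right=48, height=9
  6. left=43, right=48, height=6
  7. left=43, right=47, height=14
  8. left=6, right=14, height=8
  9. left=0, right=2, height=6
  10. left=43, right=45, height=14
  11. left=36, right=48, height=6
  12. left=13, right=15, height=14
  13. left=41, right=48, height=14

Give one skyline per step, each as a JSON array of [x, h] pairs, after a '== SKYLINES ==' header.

== SKYLINES ==
[[35,15],[41,0]]
[[35,15],[41,14],[44,0]]
[[35,15],[41,14],[44,0]]
[[31,10],[34,0],[35,15],[41,14],[44,0]]
[[31,10],[34,0],[35,15],[41,14],[44,9],[48,0]]
[[31,10],[34,0],[35,15],[41,14],[44,9],[48,0]]
[[31,10],[34,0],[35,15],[41,14],[47,9],[48,0]]
[[6,8],[14,0],[31,10],[34,0],[35,15],[41,14],[47,9],[48,0]]
[[0,6],[2,0],[6,8],[14,0],[31,10],[34,0],[35,15],[41,14],[47,9],[48,0]]
[[0,6],[2,0],[6,8],[14,0],[31,10],[34,0],[35,15],[41,14],[47,9],[48,0]]
[[0,6],[2,0],[6,8],[14,0],[31,10],[34,0],[35,15],[41,14],[47,9],[48,0]]
[[0,6],[2,0],[6,8],[13,14],[15,0],[31,10],[34,0],[35,15],[41,14],[47,9],[48,0]]
[[0,6],[2,0],[6,8],[13,14],[15,0],[31,10],[34,0],[35,15],[41,14],[48,0]]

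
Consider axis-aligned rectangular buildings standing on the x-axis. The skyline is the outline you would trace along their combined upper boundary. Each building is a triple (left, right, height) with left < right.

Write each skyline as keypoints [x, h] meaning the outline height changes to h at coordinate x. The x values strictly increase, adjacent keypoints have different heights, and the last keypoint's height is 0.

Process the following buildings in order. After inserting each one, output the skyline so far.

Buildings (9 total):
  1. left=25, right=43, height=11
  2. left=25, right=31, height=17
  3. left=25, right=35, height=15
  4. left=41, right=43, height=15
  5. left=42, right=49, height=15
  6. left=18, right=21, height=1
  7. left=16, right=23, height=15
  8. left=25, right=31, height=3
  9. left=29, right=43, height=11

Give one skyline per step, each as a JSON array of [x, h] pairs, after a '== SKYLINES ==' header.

== SKYLINES ==
[[25,11],[43,0]]
[[25,17],[31,11],[43,0]]
[[25,17],[31,15],[35,11],[43,0]]
[[25,17],[31,15],[35,11],[41,15],[43,0]]
[[25,17],[31,15],[35,11],[41,15],[49,0]]
[[18,1],[21,0],[25,17],[31,15],[35,11],[41,15],[49,0]]
[[16,15],[23,0],[25,17],[31,15],[35,11],[41,15],[49,0]]
[[16,15],[23,0],[25,17],[31,15],[35,11],[41,15],[49,0]]
[[16,15],[23,0],[25,17],[31,15],[35,11],[41,15],[49,0]]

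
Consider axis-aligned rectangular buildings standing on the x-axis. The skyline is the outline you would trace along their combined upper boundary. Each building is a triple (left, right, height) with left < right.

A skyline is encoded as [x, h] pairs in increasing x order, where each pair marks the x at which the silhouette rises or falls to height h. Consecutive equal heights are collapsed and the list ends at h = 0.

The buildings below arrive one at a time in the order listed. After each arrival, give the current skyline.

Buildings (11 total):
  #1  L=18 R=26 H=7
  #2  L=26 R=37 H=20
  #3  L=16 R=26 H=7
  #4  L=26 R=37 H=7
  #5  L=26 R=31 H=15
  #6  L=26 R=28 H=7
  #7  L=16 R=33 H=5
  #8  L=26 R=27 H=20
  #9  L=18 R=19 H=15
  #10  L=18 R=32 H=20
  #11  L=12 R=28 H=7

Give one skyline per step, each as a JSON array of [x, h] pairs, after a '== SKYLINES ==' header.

== SKYLINES ==
[[18,7],[26,0]]
[[18,7],[26,20],[37,0]]
[[16,7],[26,20],[37,0]]
[[16,7],[26,20],[37,0]]
[[16,7],[26,20],[37,0]]
[[16,7],[26,20],[37,0]]
[[16,7],[26,20],[37,0]]
[[16,7],[26,20],[37,0]]
[[16,7],[18,15],[19,7],[26,20],[37,0]]
[[16,7],[18,20],[37,0]]
[[12,7],[18,20],[37,0]]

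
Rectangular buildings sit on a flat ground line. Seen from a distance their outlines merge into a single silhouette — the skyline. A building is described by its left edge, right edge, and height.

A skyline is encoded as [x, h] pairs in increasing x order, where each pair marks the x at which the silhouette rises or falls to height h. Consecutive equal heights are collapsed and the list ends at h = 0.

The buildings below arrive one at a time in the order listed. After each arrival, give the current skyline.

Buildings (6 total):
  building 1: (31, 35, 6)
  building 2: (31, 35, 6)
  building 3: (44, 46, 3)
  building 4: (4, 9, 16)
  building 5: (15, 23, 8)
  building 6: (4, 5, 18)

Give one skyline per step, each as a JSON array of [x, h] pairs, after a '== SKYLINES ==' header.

== SKYLINES ==
[[31,6],[35,0]]
[[31,6],[35,0]]
[[31,6],[35,0],[44,3],[46,0]]
[[4,16],[9,0],[31,6],[35,0],[44,3],[46,0]]
[[4,16],[9,0],[15,8],[23,0],[31,6],[35,0],[44,3],[46,0]]
[[4,18],[5,16],[9,0],[15,8],[23,0],[31,6],[35,0],[44,3],[46,0]]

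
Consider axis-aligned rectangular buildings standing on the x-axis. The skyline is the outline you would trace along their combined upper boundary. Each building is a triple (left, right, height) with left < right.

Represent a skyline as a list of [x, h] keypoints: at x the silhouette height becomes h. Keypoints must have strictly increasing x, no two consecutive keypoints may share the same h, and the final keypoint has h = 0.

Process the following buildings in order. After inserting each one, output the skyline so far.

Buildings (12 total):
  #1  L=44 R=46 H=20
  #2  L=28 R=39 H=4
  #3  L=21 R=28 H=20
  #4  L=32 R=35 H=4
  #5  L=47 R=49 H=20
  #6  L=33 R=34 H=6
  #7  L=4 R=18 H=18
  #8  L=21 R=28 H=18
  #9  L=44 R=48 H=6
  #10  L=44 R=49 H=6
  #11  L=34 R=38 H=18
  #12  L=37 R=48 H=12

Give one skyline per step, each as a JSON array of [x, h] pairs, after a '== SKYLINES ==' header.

== SKYLINES ==
[[44,20],[46,0]]
[[28,4],[39,0],[44,20],[46,0]]
[[21,20],[28,4],[39,0],[44,20],[46,0]]
[[21,20],[28,4],[39,0],[44,20],[46,0]]
[[21,20],[28,4],[39,0],[44,20],[46,0],[47,20],[49,0]]
[[21,20],[28,4],[33,6],[34,4],[39,0],[44,20],[46,0],[47,20],[49,0]]
[[4,18],[18,0],[21,20],[28,4],[33,6],[34,4],[39,0],[44,20],[46,0],[47,20],[49,0]]
[[4,18],[18,0],[21,20],[28,4],[33,6],[34,4],[39,0],[44,20],[46,0],[47,20],[49,0]]
[[4,18],[18,0],[21,20],[28,4],[33,6],[34,4],[39,0],[44,20],[46,6],[47,20],[49,0]]
[[4,18],[18,0],[21,20],[28,4],[33,6],[34,4],[39,0],[44,20],[46,6],[47,20],[49,0]]
[[4,18],[18,0],[21,20],[28,4],[33,6],[34,18],[38,4],[39,0],[44,20],[46,6],[47,20],[49,0]]
[[4,18],[18,0],[21,20],[28,4],[33,6],[34,18],[38,12],[44,20],[46,12],[47,20],[49,0]]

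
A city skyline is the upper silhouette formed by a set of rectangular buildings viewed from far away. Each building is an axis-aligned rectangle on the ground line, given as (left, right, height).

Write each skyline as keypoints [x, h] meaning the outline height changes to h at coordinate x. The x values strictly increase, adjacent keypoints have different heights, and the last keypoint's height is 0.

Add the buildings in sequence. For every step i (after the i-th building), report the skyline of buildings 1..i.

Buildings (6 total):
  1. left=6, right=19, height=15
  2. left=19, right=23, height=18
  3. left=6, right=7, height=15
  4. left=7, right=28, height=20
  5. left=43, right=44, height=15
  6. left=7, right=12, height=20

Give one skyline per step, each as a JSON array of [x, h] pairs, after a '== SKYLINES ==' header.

== SKYLINES ==
[[6,15],[19,0]]
[[6,15],[19,18],[23,0]]
[[6,15],[19,18],[23,0]]
[[6,15],[7,20],[28,0]]
[[6,15],[7,20],[28,0],[43,15],[44,0]]
[[6,15],[7,20],[28,0],[43,15],[44,0]]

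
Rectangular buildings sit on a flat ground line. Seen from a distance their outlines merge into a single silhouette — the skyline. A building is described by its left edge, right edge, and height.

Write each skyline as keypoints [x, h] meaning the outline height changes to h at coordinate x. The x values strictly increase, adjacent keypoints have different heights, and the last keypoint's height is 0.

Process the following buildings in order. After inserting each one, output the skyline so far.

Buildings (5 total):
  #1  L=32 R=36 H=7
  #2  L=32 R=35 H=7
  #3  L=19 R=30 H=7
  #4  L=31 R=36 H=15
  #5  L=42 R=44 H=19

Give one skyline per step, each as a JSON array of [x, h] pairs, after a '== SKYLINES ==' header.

== SKYLINES ==
[[32,7],[36,0]]
[[32,7],[36,0]]
[[19,7],[30,0],[32,7],[36,0]]
[[19,7],[30,0],[31,15],[36,0]]
[[19,7],[30,0],[31,15],[36,0],[42,19],[44,0]]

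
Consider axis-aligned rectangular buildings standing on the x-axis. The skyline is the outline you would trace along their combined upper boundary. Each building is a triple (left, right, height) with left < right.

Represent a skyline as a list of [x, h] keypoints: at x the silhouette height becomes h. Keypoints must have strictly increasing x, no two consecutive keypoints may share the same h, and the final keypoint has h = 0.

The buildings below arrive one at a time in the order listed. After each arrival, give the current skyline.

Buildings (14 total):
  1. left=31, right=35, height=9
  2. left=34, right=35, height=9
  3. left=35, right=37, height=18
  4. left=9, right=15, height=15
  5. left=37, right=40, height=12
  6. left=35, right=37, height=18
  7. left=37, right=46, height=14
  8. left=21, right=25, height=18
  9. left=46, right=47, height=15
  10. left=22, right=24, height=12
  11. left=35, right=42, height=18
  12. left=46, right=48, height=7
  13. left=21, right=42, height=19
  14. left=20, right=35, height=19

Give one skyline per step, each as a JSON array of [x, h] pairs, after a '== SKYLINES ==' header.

== SKYLINES ==
[[31,9],[35,0]]
[[31,9],[35,0]]
[[31,9],[35,18],[37,0]]
[[9,15],[15,0],[31,9],[35,18],[37,0]]
[[9,15],[15,0],[31,9],[35,18],[37,12],[40,0]]
[[9,15],[15,0],[31,9],[35,18],[37,12],[40,0]]
[[9,15],[15,0],[31,9],[35,18],[37,14],[46,0]]
[[9,15],[15,0],[21,18],[25,0],[31,9],[35,18],[37,14],[46,0]]
[[9,15],[15,0],[21,18],[25,0],[31,9],[35,18],[37,14],[46,15],[47,0]]
[[9,15],[15,0],[21,18],[25,0],[31,9],[35,18],[37,14],[46,15],[47,0]]
[[9,15],[15,0],[21,18],[25,0],[31,9],[35,18],[42,14],[46,15],[47,0]]
[[9,15],[15,0],[21,18],[25,0],[31,9],[35,18],[42,14],[46,15],[47,7],[48,0]]
[[9,15],[15,0],[21,19],[42,14],[46,15],[47,7],[48,0]]
[[9,15],[15,0],[20,19],[42,14],[46,15],[47,7],[48,0]]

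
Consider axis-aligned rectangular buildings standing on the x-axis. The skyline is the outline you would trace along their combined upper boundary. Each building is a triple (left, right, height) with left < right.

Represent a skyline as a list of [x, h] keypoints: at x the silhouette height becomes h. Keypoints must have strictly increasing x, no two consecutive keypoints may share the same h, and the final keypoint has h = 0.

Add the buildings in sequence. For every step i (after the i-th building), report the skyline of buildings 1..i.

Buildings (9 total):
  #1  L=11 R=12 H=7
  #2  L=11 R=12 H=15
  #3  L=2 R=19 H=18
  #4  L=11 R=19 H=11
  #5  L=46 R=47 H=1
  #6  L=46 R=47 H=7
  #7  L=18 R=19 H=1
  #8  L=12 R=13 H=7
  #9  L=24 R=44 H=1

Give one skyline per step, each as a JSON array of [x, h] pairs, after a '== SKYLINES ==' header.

== SKYLINES ==
[[11,7],[12,0]]
[[11,15],[12,0]]
[[2,18],[19,0]]
[[2,18],[19,0]]
[[2,18],[19,0],[46,1],[47,0]]
[[2,18],[19,0],[46,7],[47,0]]
[[2,18],[19,0],[46,7],[47,0]]
[[2,18],[19,0],[46,7],[47,0]]
[[2,18],[19,0],[24,1],[44,0],[46,7],[47,0]]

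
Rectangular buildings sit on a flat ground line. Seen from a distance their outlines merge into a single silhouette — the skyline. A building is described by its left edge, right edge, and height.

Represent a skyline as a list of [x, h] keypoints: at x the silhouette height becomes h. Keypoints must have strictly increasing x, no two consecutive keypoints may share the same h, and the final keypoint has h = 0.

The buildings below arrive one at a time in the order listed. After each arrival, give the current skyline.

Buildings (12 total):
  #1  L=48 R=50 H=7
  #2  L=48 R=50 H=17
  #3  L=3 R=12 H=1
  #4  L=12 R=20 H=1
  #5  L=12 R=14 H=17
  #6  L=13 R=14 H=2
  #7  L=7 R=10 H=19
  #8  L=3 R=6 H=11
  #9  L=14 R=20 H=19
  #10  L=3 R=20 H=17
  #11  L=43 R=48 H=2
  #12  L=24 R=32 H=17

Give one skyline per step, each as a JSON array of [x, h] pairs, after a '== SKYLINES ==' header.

== SKYLINES ==
[[48,7],[50,0]]
[[48,17],[50,0]]
[[3,1],[12,0],[48,17],[50,0]]
[[3,1],[20,0],[48,17],[50,0]]
[[3,1],[12,17],[14,1],[20,0],[48,17],[50,0]]
[[3,1],[12,17],[14,1],[20,0],[48,17],[50,0]]
[[3,1],[7,19],[10,1],[12,17],[14,1],[20,0],[48,17],[50,0]]
[[3,11],[6,1],[7,19],[10,1],[12,17],[14,1],[20,0],[48,17],[50,0]]
[[3,11],[6,1],[7,19],[10,1],[12,17],[14,19],[20,0],[48,17],[50,0]]
[[3,17],[7,19],[10,17],[14,19],[20,0],[48,17],[50,0]]
[[3,17],[7,19],[10,17],[14,19],[20,0],[43,2],[48,17],[50,0]]
[[3,17],[7,19],[10,17],[14,19],[20,0],[24,17],[32,0],[43,2],[48,17],[50,0]]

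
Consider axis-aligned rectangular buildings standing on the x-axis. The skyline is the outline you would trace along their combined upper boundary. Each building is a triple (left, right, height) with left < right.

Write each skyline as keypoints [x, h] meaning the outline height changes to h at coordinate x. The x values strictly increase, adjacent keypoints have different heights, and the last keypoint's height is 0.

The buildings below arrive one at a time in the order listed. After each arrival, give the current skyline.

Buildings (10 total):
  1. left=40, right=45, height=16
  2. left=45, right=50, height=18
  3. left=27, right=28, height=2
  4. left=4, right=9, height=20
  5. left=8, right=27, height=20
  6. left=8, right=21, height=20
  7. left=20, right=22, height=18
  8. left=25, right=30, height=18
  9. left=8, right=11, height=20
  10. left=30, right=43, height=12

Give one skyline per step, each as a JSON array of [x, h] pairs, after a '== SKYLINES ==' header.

== SKYLINES ==
[[40,16],[45,0]]
[[40,16],[45,18],[50,0]]
[[27,2],[28,0],[40,16],[45,18],[50,0]]
[[4,20],[9,0],[27,2],[28,0],[40,16],[45,18],[50,0]]
[[4,20],[27,2],[28,0],[40,16],[45,18],[50,0]]
[[4,20],[27,2],[28,0],[40,16],[45,18],[50,0]]
[[4,20],[27,2],[28,0],[40,16],[45,18],[50,0]]
[[4,20],[27,18],[30,0],[40,16],[45,18],[50,0]]
[[4,20],[27,18],[30,0],[40,16],[45,18],[50,0]]
[[4,20],[27,18],[30,12],[40,16],[45,18],[50,0]]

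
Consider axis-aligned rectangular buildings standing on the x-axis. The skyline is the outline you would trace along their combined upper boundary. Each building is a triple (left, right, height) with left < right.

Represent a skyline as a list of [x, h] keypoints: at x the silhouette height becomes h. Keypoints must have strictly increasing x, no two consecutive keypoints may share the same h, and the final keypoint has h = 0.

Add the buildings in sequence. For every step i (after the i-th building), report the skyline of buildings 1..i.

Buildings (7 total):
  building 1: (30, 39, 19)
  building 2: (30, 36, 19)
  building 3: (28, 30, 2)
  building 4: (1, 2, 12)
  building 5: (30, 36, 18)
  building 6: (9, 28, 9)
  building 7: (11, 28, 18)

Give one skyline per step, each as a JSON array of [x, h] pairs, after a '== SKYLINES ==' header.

== SKYLINES ==
[[30,19],[39,0]]
[[30,19],[39,0]]
[[28,2],[30,19],[39,0]]
[[1,12],[2,0],[28,2],[30,19],[39,0]]
[[1,12],[2,0],[28,2],[30,19],[39,0]]
[[1,12],[2,0],[9,9],[28,2],[30,19],[39,0]]
[[1,12],[2,0],[9,9],[11,18],[28,2],[30,19],[39,0]]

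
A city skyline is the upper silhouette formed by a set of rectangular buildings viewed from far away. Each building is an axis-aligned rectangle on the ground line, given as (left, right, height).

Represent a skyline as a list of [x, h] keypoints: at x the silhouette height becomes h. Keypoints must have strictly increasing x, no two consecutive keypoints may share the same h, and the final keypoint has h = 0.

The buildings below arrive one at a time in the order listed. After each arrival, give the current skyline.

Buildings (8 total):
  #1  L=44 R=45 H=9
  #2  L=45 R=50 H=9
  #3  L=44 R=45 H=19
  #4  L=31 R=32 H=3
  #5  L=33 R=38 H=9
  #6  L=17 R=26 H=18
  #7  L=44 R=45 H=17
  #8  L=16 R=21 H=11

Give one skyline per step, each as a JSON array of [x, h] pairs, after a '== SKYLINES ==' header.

== SKYLINES ==
[[44,9],[45,0]]
[[44,9],[50,0]]
[[44,19],[45,9],[50,0]]
[[31,3],[32,0],[44,19],[45,9],[50,0]]
[[31,3],[32,0],[33,9],[38,0],[44,19],[45,9],[50,0]]
[[17,18],[26,0],[31,3],[32,0],[33,9],[38,0],[44,19],[45,9],[50,0]]
[[17,18],[26,0],[31,3],[32,0],[33,9],[38,0],[44,19],[45,9],[50,0]]
[[16,11],[17,18],[26,0],[31,3],[32,0],[33,9],[38,0],[44,19],[45,9],[50,0]]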